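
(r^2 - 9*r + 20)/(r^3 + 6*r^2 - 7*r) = (r^2 - 9*r + 20)/(r*(r^2 + 6*r - 7))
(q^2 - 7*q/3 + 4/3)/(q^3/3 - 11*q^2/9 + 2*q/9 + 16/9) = 3*(3*q^2 - 7*q + 4)/(3*q^3 - 11*q^2 + 2*q + 16)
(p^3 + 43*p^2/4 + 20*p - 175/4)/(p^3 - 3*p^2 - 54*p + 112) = (4*p^2 + 15*p - 25)/(4*(p^2 - 10*p + 16))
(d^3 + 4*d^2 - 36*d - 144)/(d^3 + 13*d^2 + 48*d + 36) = (d^2 - 2*d - 24)/(d^2 + 7*d + 6)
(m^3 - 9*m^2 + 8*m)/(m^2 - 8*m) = m - 1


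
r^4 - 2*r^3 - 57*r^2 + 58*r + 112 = (r - 8)*(r - 2)*(r + 1)*(r + 7)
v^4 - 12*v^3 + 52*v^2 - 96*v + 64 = (v - 4)^2*(v - 2)^2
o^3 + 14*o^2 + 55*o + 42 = (o + 1)*(o + 6)*(o + 7)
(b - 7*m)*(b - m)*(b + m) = b^3 - 7*b^2*m - b*m^2 + 7*m^3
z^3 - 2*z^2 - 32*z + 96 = (z - 4)^2*(z + 6)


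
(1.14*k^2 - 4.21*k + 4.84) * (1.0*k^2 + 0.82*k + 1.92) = 1.14*k^4 - 3.2752*k^3 + 3.5766*k^2 - 4.1144*k + 9.2928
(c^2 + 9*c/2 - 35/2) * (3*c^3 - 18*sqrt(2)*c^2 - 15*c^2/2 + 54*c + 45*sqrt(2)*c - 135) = 3*c^5 - 18*sqrt(2)*c^4 + 6*c^4 - 36*sqrt(2)*c^3 - 129*c^3/4 + 957*c^2/4 + 1035*sqrt(2)*c^2/2 - 3105*c/2 - 1575*sqrt(2)*c/2 + 4725/2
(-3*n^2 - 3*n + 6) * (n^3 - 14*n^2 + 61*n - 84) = -3*n^5 + 39*n^4 - 135*n^3 - 15*n^2 + 618*n - 504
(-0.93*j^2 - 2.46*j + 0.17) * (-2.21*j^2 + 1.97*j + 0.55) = 2.0553*j^4 + 3.6045*j^3 - 5.7334*j^2 - 1.0181*j + 0.0935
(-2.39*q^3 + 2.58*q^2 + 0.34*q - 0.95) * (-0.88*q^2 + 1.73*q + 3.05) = 2.1032*q^5 - 6.4051*q^4 - 3.1253*q^3 + 9.2932*q^2 - 0.6065*q - 2.8975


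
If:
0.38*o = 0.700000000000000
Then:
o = 1.84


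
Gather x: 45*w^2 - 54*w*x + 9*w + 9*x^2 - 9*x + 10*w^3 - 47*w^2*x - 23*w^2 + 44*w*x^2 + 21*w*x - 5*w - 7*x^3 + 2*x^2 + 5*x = 10*w^3 + 22*w^2 + 4*w - 7*x^3 + x^2*(44*w + 11) + x*(-47*w^2 - 33*w - 4)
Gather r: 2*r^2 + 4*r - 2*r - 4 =2*r^2 + 2*r - 4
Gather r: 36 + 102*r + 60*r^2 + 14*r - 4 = 60*r^2 + 116*r + 32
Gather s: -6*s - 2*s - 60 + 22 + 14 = -8*s - 24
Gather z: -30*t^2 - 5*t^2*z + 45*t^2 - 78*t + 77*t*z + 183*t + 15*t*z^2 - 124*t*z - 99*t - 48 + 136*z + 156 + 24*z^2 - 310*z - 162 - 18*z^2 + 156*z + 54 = 15*t^2 + 6*t + z^2*(15*t + 6) + z*(-5*t^2 - 47*t - 18)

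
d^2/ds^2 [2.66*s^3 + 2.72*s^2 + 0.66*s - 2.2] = 15.96*s + 5.44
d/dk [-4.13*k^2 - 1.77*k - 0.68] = -8.26*k - 1.77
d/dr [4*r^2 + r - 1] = 8*r + 1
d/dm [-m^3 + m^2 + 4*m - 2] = -3*m^2 + 2*m + 4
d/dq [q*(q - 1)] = 2*q - 1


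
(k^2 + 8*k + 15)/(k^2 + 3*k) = (k + 5)/k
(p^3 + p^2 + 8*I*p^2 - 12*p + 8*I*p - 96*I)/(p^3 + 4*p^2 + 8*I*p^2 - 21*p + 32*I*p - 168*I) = (p + 4)/(p + 7)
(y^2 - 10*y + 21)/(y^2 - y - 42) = (y - 3)/(y + 6)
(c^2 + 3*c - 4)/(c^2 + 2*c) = (c^2 + 3*c - 4)/(c*(c + 2))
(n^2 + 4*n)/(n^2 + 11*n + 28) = n/(n + 7)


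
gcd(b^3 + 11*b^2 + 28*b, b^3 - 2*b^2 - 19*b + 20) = b + 4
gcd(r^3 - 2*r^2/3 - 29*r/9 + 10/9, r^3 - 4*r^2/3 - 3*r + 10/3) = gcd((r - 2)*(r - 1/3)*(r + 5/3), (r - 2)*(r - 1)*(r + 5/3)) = r^2 - r/3 - 10/3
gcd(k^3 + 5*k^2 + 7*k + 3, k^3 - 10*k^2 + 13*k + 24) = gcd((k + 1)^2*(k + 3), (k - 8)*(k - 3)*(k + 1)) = k + 1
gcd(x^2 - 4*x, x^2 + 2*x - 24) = x - 4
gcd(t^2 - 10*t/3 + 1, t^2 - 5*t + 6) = t - 3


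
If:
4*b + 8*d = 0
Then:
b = -2*d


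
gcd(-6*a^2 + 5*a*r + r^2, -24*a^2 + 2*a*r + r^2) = 6*a + r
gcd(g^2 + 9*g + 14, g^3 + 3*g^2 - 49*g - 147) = g + 7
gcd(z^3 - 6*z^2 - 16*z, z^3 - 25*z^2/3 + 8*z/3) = z^2 - 8*z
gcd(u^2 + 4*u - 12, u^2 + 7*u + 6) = u + 6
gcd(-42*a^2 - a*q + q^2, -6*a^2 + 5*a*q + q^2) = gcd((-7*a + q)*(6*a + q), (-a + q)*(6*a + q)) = 6*a + q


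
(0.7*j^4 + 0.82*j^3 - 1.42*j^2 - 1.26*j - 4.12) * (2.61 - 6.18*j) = -4.326*j^5 - 3.2406*j^4 + 10.9158*j^3 + 4.0806*j^2 + 22.173*j - 10.7532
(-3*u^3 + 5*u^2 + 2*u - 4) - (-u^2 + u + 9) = -3*u^3 + 6*u^2 + u - 13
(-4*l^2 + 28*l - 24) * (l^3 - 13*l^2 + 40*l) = -4*l^5 + 80*l^4 - 548*l^3 + 1432*l^2 - 960*l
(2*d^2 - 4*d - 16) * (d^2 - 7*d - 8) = 2*d^4 - 18*d^3 - 4*d^2 + 144*d + 128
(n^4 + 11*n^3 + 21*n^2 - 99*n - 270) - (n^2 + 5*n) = n^4 + 11*n^3 + 20*n^2 - 104*n - 270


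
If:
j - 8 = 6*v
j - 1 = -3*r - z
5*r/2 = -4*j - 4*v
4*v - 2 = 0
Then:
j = 11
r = -92/5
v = 1/2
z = 226/5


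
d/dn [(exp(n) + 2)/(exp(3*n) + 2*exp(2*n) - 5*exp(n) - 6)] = (-(exp(n) + 2)*(3*exp(2*n) + 4*exp(n) - 5) + exp(3*n) + 2*exp(2*n) - 5*exp(n) - 6)*exp(n)/(exp(3*n) + 2*exp(2*n) - 5*exp(n) - 6)^2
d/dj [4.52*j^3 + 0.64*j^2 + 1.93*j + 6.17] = 13.56*j^2 + 1.28*j + 1.93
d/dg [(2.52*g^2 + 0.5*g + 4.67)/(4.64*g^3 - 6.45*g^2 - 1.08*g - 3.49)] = (-11.6928*g^4 - 4.64*g^3 - 64.503*g^2 + 42.6534*g + 3.2986)/(21.5296*g^6 - 59.856*g^5 + 31.5801*g^4 - 18.4552*g^3 + 46.1874*g^2 + 7.5384*g + 12.1801)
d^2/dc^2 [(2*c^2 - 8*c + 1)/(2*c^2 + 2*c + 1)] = 40*(-2*c^3 + 3*c + 1)/(8*c^6 + 24*c^5 + 36*c^4 + 32*c^3 + 18*c^2 + 6*c + 1)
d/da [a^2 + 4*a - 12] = 2*a + 4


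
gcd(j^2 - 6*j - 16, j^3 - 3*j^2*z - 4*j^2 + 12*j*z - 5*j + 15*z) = 1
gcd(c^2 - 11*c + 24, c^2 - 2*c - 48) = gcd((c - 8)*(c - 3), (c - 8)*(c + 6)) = c - 8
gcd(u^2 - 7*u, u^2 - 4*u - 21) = u - 7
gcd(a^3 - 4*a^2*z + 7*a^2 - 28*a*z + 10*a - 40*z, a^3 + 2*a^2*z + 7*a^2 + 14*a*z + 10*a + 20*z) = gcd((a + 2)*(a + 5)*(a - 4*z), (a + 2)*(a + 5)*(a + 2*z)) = a^2 + 7*a + 10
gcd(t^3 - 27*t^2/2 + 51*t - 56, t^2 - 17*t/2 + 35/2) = t - 7/2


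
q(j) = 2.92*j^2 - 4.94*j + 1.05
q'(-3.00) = -22.46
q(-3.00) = 42.15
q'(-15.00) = -92.54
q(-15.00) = 732.15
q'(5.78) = 28.82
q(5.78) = 70.05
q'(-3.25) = -23.92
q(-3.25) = 47.95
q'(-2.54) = -19.77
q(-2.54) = 32.44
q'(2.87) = 11.82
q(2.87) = 10.92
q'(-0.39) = -7.22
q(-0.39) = 3.42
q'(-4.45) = -30.93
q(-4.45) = 80.86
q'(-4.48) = -31.10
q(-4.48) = 81.79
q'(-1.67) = -14.69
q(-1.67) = 17.44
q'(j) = 5.84*j - 4.94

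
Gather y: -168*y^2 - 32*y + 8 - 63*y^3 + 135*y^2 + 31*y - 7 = -63*y^3 - 33*y^2 - y + 1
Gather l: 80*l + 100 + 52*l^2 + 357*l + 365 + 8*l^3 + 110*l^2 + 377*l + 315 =8*l^3 + 162*l^2 + 814*l + 780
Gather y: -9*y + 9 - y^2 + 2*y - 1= -y^2 - 7*y + 8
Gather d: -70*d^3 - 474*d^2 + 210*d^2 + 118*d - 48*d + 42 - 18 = -70*d^3 - 264*d^2 + 70*d + 24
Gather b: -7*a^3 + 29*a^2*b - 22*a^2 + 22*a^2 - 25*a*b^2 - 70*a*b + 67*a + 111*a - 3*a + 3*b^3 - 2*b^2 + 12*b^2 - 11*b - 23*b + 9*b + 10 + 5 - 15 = -7*a^3 + 175*a + 3*b^3 + b^2*(10 - 25*a) + b*(29*a^2 - 70*a - 25)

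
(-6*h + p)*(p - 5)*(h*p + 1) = -6*h^2*p^2 + 30*h^2*p + h*p^3 - 5*h*p^2 - 6*h*p + 30*h + p^2 - 5*p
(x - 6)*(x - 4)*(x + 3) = x^3 - 7*x^2 - 6*x + 72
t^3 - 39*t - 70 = (t - 7)*(t + 2)*(t + 5)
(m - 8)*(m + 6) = m^2 - 2*m - 48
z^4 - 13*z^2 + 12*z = z*(z - 3)*(z - 1)*(z + 4)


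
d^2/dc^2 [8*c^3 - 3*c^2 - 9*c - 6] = 48*c - 6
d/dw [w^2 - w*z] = 2*w - z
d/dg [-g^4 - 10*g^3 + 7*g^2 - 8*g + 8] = -4*g^3 - 30*g^2 + 14*g - 8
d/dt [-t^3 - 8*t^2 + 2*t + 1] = -3*t^2 - 16*t + 2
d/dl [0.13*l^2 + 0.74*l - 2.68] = 0.26*l + 0.74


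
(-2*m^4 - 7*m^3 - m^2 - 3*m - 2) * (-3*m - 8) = 6*m^5 + 37*m^4 + 59*m^3 + 17*m^2 + 30*m + 16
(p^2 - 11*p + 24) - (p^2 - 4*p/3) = 24 - 29*p/3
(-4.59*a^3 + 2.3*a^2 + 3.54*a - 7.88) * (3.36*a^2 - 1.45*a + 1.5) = -15.4224*a^5 + 14.3835*a^4 + 1.6744*a^3 - 28.1598*a^2 + 16.736*a - 11.82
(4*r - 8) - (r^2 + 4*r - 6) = -r^2 - 2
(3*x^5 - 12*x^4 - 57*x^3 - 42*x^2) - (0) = 3*x^5 - 12*x^4 - 57*x^3 - 42*x^2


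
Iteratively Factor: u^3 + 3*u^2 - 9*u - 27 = (u + 3)*(u^2 - 9) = (u - 3)*(u + 3)*(u + 3)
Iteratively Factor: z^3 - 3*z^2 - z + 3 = (z - 1)*(z^2 - 2*z - 3) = (z - 1)*(z + 1)*(z - 3)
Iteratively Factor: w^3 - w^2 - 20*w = (w - 5)*(w^2 + 4*w) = (w - 5)*(w + 4)*(w)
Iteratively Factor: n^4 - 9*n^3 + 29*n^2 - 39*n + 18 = (n - 3)*(n^3 - 6*n^2 + 11*n - 6) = (n - 3)*(n - 2)*(n^2 - 4*n + 3) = (n - 3)^2*(n - 2)*(n - 1)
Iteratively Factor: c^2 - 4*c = (c - 4)*(c)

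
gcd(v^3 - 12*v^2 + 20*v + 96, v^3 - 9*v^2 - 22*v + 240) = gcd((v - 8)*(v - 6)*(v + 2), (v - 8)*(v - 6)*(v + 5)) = v^2 - 14*v + 48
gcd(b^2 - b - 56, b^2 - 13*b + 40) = b - 8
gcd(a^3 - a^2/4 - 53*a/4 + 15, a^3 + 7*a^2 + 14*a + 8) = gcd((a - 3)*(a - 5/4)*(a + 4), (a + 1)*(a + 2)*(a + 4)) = a + 4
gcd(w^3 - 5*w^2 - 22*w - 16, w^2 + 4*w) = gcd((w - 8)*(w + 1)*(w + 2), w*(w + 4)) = 1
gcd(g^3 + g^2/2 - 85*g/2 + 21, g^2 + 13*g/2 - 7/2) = g^2 + 13*g/2 - 7/2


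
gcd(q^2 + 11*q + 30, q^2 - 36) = q + 6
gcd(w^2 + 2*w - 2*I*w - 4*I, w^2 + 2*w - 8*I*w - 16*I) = w + 2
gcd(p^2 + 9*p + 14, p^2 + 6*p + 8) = p + 2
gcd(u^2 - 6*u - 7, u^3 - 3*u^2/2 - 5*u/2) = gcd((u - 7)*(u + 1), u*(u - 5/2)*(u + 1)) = u + 1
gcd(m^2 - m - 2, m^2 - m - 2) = m^2 - m - 2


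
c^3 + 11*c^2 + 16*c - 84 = (c - 2)*(c + 6)*(c + 7)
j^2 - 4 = (j - 2)*(j + 2)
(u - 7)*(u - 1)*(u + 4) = u^3 - 4*u^2 - 25*u + 28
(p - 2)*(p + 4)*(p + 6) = p^3 + 8*p^2 + 4*p - 48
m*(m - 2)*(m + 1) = m^3 - m^2 - 2*m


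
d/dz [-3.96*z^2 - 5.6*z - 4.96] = -7.92*z - 5.6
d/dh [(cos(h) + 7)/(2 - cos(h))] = -9*sin(h)/(cos(h) - 2)^2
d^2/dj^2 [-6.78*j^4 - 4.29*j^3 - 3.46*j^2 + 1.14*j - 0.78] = -81.36*j^2 - 25.74*j - 6.92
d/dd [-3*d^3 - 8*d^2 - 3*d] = -9*d^2 - 16*d - 3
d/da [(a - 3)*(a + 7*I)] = 2*a - 3 + 7*I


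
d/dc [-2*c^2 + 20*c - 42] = 20 - 4*c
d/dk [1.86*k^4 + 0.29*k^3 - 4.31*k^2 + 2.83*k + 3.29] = 7.44*k^3 + 0.87*k^2 - 8.62*k + 2.83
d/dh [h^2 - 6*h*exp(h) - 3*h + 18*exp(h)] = -6*h*exp(h) + 2*h + 12*exp(h) - 3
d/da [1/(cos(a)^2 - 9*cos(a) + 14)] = (2*cos(a) - 9)*sin(a)/(cos(a)^2 - 9*cos(a) + 14)^2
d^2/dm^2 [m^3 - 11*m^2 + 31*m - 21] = 6*m - 22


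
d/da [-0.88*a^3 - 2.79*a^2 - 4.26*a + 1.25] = -2.64*a^2 - 5.58*a - 4.26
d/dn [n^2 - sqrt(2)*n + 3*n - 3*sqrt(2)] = 2*n - sqrt(2) + 3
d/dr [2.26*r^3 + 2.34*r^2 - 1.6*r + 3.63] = 6.78*r^2 + 4.68*r - 1.6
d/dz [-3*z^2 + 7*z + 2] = 7 - 6*z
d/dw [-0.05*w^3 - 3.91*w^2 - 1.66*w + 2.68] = -0.15*w^2 - 7.82*w - 1.66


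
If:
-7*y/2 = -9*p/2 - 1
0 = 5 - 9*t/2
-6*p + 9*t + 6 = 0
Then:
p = 8/3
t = 10/9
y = 26/7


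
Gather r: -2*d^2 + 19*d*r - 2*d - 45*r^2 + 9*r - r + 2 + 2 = -2*d^2 - 2*d - 45*r^2 + r*(19*d + 8) + 4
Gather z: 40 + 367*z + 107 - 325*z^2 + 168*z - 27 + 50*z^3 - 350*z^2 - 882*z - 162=50*z^3 - 675*z^2 - 347*z - 42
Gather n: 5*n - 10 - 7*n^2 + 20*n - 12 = -7*n^2 + 25*n - 22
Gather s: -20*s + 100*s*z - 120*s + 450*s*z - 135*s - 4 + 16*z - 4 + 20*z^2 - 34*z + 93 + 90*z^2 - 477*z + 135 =s*(550*z - 275) + 110*z^2 - 495*z + 220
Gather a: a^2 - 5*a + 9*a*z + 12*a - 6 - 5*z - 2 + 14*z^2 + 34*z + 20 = a^2 + a*(9*z + 7) + 14*z^2 + 29*z + 12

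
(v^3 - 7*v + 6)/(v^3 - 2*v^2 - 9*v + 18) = (v - 1)/(v - 3)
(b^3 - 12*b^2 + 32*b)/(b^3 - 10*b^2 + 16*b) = (b - 4)/(b - 2)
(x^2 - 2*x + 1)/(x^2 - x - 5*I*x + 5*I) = (x - 1)/(x - 5*I)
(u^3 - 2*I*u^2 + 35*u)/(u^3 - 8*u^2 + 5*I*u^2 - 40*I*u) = (u - 7*I)/(u - 8)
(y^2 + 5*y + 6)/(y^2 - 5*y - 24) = (y + 2)/(y - 8)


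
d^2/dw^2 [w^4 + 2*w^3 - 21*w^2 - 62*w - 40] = 12*w^2 + 12*w - 42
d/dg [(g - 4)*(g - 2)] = 2*g - 6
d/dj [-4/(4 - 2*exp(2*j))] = -4*exp(2*j)/(exp(2*j) - 2)^2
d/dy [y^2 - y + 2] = 2*y - 1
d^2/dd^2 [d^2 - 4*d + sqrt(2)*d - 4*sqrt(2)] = 2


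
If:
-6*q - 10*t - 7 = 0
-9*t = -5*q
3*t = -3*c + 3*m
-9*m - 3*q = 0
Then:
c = 7/13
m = 21/104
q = -63/104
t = -35/104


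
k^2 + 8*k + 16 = (k + 4)^2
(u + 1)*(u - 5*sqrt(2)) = u^2 - 5*sqrt(2)*u + u - 5*sqrt(2)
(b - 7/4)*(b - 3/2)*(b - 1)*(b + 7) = b^4 + 11*b^3/4 - 191*b^2/8 + 77*b/2 - 147/8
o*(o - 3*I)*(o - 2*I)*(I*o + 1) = I*o^4 + 6*o^3 - 11*I*o^2 - 6*o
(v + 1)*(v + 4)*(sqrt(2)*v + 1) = sqrt(2)*v^3 + v^2 + 5*sqrt(2)*v^2 + 5*v + 4*sqrt(2)*v + 4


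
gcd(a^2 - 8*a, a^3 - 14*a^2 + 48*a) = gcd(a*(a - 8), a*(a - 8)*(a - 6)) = a^2 - 8*a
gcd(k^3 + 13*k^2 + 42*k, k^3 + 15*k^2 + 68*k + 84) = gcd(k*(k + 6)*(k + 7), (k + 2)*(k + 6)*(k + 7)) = k^2 + 13*k + 42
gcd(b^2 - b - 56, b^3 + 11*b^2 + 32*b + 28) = b + 7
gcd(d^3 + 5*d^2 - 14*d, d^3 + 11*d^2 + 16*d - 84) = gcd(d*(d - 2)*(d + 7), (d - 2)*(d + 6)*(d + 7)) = d^2 + 5*d - 14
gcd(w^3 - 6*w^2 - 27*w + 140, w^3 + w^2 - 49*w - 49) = w - 7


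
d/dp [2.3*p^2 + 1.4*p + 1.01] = 4.6*p + 1.4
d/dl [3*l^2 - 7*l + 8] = 6*l - 7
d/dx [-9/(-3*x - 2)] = -27/(3*x + 2)^2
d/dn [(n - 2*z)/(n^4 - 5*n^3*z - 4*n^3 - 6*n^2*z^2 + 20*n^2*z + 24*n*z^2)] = (n*(n^3 - 5*n^2*z - 4*n^2 - 6*n*z^2 + 20*n*z + 24*z^2) - (n - 2*z)*(4*n^3 - 15*n^2*z - 12*n^2 - 12*n*z^2 + 40*n*z + 24*z^2))/(n^2*(n^3 - 5*n^2*z - 4*n^2 - 6*n*z^2 + 20*n*z + 24*z^2)^2)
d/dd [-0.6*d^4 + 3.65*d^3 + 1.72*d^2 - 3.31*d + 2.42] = -2.4*d^3 + 10.95*d^2 + 3.44*d - 3.31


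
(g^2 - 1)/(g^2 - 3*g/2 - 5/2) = 2*(g - 1)/(2*g - 5)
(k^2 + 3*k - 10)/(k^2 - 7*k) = (k^2 + 3*k - 10)/(k*(k - 7))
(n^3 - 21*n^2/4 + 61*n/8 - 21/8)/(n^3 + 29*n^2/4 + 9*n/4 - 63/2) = (2*n^2 - 7*n + 3)/(2*(n^2 + 9*n + 18))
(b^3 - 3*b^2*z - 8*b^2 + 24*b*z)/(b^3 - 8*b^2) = (b - 3*z)/b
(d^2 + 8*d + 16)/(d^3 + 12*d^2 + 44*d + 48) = (d + 4)/(d^2 + 8*d + 12)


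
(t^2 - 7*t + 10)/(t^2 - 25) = (t - 2)/(t + 5)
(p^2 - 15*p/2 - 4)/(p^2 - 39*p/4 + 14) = 2*(2*p + 1)/(4*p - 7)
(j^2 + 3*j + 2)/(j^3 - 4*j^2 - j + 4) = (j + 2)/(j^2 - 5*j + 4)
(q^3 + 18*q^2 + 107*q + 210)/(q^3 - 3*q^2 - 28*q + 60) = (q^2 + 13*q + 42)/(q^2 - 8*q + 12)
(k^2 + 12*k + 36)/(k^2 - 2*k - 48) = (k + 6)/(k - 8)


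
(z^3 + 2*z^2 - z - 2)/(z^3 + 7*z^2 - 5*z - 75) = (z^3 + 2*z^2 - z - 2)/(z^3 + 7*z^2 - 5*z - 75)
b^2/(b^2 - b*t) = b/(b - t)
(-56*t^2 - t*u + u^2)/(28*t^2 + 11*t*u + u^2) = (-8*t + u)/(4*t + u)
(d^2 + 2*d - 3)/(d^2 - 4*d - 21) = (d - 1)/(d - 7)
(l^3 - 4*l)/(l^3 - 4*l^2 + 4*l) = (l + 2)/(l - 2)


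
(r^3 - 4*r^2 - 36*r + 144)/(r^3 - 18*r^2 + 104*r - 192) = (r + 6)/(r - 8)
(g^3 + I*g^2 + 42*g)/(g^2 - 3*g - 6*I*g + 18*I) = g*(g + 7*I)/(g - 3)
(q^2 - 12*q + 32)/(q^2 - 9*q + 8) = (q - 4)/(q - 1)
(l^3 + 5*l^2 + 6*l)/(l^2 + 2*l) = l + 3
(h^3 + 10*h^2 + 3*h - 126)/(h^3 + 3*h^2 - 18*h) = (h + 7)/h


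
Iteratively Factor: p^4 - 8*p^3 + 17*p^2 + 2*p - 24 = (p - 3)*(p^3 - 5*p^2 + 2*p + 8) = (p - 3)*(p - 2)*(p^2 - 3*p - 4) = (p - 4)*(p - 3)*(p - 2)*(p + 1)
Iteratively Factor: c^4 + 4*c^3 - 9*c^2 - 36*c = (c - 3)*(c^3 + 7*c^2 + 12*c) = c*(c - 3)*(c^2 + 7*c + 12) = c*(c - 3)*(c + 4)*(c + 3)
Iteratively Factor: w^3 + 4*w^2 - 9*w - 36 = (w + 4)*(w^2 - 9) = (w + 3)*(w + 4)*(w - 3)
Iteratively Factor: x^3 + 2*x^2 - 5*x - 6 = (x + 1)*(x^2 + x - 6) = (x - 2)*(x + 1)*(x + 3)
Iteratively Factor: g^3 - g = (g + 1)*(g^2 - g) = (g - 1)*(g + 1)*(g)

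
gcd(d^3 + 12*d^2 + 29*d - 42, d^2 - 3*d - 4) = 1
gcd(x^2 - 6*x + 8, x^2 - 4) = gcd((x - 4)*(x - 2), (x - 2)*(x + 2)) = x - 2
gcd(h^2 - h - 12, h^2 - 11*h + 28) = h - 4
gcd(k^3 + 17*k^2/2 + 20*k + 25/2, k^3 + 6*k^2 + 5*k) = k^2 + 6*k + 5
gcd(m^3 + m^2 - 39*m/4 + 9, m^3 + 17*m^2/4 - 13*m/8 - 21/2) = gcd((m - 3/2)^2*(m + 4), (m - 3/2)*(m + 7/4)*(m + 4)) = m^2 + 5*m/2 - 6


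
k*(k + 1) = k^2 + k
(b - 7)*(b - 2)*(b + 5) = b^3 - 4*b^2 - 31*b + 70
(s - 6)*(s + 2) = s^2 - 4*s - 12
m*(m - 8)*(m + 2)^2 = m^4 - 4*m^3 - 28*m^2 - 32*m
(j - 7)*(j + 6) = j^2 - j - 42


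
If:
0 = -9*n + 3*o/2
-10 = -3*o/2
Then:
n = 10/9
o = 20/3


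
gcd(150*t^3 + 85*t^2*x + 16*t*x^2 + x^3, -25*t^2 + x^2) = 5*t + x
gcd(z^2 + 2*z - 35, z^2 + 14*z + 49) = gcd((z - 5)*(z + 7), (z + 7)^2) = z + 7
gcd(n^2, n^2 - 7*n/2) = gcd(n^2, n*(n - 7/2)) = n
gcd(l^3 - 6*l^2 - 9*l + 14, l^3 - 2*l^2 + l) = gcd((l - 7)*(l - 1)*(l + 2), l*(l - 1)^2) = l - 1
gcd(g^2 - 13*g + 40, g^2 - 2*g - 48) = g - 8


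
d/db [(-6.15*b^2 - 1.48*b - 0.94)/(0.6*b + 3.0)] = (-3.69*b^2 - 36.9*b - 3.876)/(0.36*b^2 + 3.6*b + 9.0)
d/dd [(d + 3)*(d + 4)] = 2*d + 7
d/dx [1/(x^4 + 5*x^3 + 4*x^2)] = (-4*x^2 - 15*x - 8)/(x^3*(x^2 + 5*x + 4)^2)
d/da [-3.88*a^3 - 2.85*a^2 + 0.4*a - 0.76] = -11.64*a^2 - 5.7*a + 0.4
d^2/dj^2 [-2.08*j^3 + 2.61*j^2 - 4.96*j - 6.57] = 5.22 - 12.48*j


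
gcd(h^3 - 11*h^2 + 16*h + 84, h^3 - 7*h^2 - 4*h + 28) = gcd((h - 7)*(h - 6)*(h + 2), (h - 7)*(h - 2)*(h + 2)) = h^2 - 5*h - 14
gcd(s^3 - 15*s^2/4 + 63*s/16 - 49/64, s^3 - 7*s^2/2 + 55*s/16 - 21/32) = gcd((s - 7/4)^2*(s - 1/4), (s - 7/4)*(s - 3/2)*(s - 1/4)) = s^2 - 2*s + 7/16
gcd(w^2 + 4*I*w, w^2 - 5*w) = w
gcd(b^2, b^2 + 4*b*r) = b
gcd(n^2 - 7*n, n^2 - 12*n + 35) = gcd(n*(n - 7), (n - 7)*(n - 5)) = n - 7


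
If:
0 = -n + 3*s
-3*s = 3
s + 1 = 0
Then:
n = -3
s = -1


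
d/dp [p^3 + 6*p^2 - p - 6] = 3*p^2 + 12*p - 1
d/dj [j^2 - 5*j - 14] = 2*j - 5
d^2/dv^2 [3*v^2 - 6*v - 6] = 6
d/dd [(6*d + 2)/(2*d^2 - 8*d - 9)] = 2*(6*d^2 - 24*d - 4*(d - 2)*(3*d + 1) - 27)/(-2*d^2 + 8*d + 9)^2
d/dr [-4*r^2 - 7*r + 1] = -8*r - 7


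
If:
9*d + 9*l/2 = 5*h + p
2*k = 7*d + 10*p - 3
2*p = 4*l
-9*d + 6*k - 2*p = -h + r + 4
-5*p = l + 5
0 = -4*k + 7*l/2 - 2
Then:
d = 453/308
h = 3727/1540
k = -79/88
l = -5/11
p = -10/11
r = -28313/1540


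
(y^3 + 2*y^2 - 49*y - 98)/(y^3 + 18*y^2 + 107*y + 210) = (y^2 - 5*y - 14)/(y^2 + 11*y + 30)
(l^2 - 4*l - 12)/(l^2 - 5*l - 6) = (l + 2)/(l + 1)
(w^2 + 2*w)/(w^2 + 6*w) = (w + 2)/(w + 6)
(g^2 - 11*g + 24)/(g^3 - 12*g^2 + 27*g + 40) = (g - 3)/(g^2 - 4*g - 5)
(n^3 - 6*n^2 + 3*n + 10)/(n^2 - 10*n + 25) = (n^2 - n - 2)/(n - 5)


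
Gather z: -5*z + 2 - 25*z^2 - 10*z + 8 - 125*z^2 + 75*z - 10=-150*z^2 + 60*z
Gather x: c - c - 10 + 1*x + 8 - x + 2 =0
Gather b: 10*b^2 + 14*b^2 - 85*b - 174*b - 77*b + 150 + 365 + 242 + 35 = 24*b^2 - 336*b + 792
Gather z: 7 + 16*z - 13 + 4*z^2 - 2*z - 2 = 4*z^2 + 14*z - 8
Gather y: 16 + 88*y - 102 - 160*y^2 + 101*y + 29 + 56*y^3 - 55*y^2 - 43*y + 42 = 56*y^3 - 215*y^2 + 146*y - 15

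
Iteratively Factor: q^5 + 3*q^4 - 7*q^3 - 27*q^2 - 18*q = (q + 3)*(q^4 - 7*q^2 - 6*q) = q*(q + 3)*(q^3 - 7*q - 6) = q*(q - 3)*(q + 3)*(q^2 + 3*q + 2) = q*(q - 3)*(q + 1)*(q + 3)*(q + 2)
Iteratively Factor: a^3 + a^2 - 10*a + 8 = (a - 2)*(a^2 + 3*a - 4) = (a - 2)*(a - 1)*(a + 4)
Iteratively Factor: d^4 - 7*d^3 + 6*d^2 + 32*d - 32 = (d - 4)*(d^3 - 3*d^2 - 6*d + 8) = (d - 4)*(d + 2)*(d^2 - 5*d + 4) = (d - 4)^2*(d + 2)*(d - 1)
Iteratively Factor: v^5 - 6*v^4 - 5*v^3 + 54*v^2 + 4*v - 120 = (v + 2)*(v^4 - 8*v^3 + 11*v^2 + 32*v - 60) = (v - 2)*(v + 2)*(v^3 - 6*v^2 - v + 30) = (v - 2)*(v + 2)^2*(v^2 - 8*v + 15) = (v - 5)*(v - 2)*(v + 2)^2*(v - 3)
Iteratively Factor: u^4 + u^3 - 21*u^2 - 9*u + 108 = (u + 4)*(u^3 - 3*u^2 - 9*u + 27) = (u + 3)*(u + 4)*(u^2 - 6*u + 9) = (u - 3)*(u + 3)*(u + 4)*(u - 3)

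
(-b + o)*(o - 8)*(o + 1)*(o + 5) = -b*o^3 + 2*b*o^2 + 43*b*o + 40*b + o^4 - 2*o^3 - 43*o^2 - 40*o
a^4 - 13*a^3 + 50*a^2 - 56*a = a*(a - 7)*(a - 4)*(a - 2)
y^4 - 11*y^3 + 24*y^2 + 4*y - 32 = (y - 8)*(y - 2)^2*(y + 1)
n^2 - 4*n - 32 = (n - 8)*(n + 4)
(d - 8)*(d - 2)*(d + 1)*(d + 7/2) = d^4 - 11*d^3/2 - 51*d^2/2 + 37*d + 56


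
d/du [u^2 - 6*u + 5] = 2*u - 6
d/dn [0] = 0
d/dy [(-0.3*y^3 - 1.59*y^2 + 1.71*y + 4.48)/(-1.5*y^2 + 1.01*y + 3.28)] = (0.45*y^4 - 0.606*y^3 - 1.9929*y^2 + 3.0096*y + 1.084)/(2.25*y^4 - 3.03*y^3 - 8.8199*y^2 + 6.6256*y + 10.7584)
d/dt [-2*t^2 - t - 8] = -4*t - 1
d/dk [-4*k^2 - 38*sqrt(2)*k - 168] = -8*k - 38*sqrt(2)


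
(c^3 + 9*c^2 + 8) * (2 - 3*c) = -3*c^4 - 25*c^3 + 18*c^2 - 24*c + 16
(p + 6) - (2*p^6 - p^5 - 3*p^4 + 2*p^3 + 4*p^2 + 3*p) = -2*p^6 + p^5 + 3*p^4 - 2*p^3 - 4*p^2 - 2*p + 6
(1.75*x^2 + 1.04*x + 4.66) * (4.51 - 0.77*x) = -1.3475*x^3 + 7.0917*x^2 + 1.1022*x + 21.0166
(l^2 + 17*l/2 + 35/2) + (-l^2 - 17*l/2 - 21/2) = 7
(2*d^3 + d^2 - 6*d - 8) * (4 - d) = -2*d^4 + 7*d^3 + 10*d^2 - 16*d - 32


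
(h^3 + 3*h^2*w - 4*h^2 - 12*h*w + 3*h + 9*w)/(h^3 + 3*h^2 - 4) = (h^2 + 3*h*w - 3*h - 9*w)/(h^2 + 4*h + 4)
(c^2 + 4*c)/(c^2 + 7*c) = (c + 4)/(c + 7)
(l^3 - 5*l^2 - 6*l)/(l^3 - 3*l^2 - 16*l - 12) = l/(l + 2)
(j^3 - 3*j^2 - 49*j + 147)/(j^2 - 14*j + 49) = (j^2 + 4*j - 21)/(j - 7)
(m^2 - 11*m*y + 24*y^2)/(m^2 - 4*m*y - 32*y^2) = (m - 3*y)/(m + 4*y)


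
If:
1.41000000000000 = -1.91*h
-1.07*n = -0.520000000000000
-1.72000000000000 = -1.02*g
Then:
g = 1.69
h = -0.74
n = 0.49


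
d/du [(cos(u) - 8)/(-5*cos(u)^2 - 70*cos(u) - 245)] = (23 - cos(u))*sin(u)/(5*(cos(u) + 7)^3)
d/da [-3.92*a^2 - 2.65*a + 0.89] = -7.84*a - 2.65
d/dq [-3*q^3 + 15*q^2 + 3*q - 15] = -9*q^2 + 30*q + 3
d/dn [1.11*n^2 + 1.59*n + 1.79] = 2.22*n + 1.59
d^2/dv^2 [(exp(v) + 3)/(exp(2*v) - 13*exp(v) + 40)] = (exp(4*v) + 25*exp(3*v) - 357*exp(2*v) + 547*exp(v) + 3160)*exp(v)/(exp(6*v) - 39*exp(5*v) + 627*exp(4*v) - 5317*exp(3*v) + 25080*exp(2*v) - 62400*exp(v) + 64000)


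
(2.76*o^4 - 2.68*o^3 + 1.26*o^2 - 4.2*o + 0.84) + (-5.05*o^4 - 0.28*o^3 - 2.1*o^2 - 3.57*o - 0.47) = -2.29*o^4 - 2.96*o^3 - 0.84*o^2 - 7.77*o + 0.37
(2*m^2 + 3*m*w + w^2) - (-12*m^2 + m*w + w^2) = 14*m^2 + 2*m*w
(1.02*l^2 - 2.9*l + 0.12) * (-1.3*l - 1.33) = -1.326*l^3 + 2.4134*l^2 + 3.701*l - 0.1596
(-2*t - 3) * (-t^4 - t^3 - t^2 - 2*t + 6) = 2*t^5 + 5*t^4 + 5*t^3 + 7*t^2 - 6*t - 18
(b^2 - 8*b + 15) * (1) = b^2 - 8*b + 15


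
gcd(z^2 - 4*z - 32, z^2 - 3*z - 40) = z - 8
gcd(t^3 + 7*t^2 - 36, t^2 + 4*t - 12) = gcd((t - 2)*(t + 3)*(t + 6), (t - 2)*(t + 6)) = t^2 + 4*t - 12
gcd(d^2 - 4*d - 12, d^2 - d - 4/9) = 1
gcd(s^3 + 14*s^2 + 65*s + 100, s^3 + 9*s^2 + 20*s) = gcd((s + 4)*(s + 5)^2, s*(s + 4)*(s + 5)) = s^2 + 9*s + 20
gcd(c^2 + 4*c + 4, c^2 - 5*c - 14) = c + 2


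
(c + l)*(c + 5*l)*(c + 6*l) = c^3 + 12*c^2*l + 41*c*l^2 + 30*l^3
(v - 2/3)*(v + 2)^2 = v^3 + 10*v^2/3 + 4*v/3 - 8/3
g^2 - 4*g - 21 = (g - 7)*(g + 3)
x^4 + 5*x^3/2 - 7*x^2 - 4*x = x*(x - 2)*(x + 1/2)*(x + 4)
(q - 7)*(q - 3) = q^2 - 10*q + 21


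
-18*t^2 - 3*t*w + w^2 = (-6*t + w)*(3*t + w)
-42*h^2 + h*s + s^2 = (-6*h + s)*(7*h + s)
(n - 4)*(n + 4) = n^2 - 16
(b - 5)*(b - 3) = b^2 - 8*b + 15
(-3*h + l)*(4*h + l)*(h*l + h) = -12*h^3*l - 12*h^3 + h^2*l^2 + h^2*l + h*l^3 + h*l^2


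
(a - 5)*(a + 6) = a^2 + a - 30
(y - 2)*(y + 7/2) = y^2 + 3*y/2 - 7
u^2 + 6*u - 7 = (u - 1)*(u + 7)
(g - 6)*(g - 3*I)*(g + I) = g^3 - 6*g^2 - 2*I*g^2 + 3*g + 12*I*g - 18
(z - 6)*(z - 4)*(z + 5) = z^3 - 5*z^2 - 26*z + 120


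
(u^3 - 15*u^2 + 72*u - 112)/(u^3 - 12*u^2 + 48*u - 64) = (u - 7)/(u - 4)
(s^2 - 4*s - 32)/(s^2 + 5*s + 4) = (s - 8)/(s + 1)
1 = 1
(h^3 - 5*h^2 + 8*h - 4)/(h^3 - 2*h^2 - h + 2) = (h - 2)/(h + 1)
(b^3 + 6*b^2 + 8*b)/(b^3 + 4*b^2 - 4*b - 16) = b/(b - 2)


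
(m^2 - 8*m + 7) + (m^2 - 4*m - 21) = 2*m^2 - 12*m - 14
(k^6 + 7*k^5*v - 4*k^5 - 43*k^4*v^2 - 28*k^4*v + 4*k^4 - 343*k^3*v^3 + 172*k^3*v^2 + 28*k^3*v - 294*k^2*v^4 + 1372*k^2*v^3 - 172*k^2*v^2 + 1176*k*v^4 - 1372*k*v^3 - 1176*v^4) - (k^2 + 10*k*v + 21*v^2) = k^6 + 7*k^5*v - 4*k^5 - 43*k^4*v^2 - 28*k^4*v + 4*k^4 - 343*k^3*v^3 + 172*k^3*v^2 + 28*k^3*v - 294*k^2*v^4 + 1372*k^2*v^3 - 172*k^2*v^2 - k^2 + 1176*k*v^4 - 1372*k*v^3 - 10*k*v - 1176*v^4 - 21*v^2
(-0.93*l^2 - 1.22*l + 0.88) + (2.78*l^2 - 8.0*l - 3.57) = 1.85*l^2 - 9.22*l - 2.69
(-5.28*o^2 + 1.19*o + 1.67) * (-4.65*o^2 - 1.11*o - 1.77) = 24.552*o^4 + 0.327300000000001*o^3 + 0.2592*o^2 - 3.96*o - 2.9559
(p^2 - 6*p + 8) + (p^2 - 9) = 2*p^2 - 6*p - 1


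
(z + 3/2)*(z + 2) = z^2 + 7*z/2 + 3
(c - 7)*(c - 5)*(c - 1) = c^3 - 13*c^2 + 47*c - 35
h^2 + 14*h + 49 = (h + 7)^2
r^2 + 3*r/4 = r*(r + 3/4)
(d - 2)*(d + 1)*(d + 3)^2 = d^4 + 5*d^3 + d^2 - 21*d - 18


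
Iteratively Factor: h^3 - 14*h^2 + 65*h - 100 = (h - 4)*(h^2 - 10*h + 25) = (h - 5)*(h - 4)*(h - 5)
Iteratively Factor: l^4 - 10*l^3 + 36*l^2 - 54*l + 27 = (l - 1)*(l^3 - 9*l^2 + 27*l - 27) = (l - 3)*(l - 1)*(l^2 - 6*l + 9) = (l - 3)^2*(l - 1)*(l - 3)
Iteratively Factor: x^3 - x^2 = (x - 1)*(x^2) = x*(x - 1)*(x)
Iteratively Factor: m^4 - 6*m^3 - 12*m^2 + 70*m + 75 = (m + 3)*(m^3 - 9*m^2 + 15*m + 25) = (m - 5)*(m + 3)*(m^2 - 4*m - 5) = (m - 5)^2*(m + 3)*(m + 1)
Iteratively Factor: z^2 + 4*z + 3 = (z + 1)*(z + 3)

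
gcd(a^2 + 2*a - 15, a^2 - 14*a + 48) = 1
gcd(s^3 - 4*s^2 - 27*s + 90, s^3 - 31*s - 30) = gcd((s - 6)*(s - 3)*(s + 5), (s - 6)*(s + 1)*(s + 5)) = s^2 - s - 30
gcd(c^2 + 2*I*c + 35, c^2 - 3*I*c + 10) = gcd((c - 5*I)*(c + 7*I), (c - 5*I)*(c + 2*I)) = c - 5*I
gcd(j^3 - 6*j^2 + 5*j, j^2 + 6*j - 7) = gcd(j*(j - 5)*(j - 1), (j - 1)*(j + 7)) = j - 1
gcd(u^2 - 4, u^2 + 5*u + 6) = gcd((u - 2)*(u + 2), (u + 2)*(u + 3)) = u + 2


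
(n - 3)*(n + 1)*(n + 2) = n^3 - 7*n - 6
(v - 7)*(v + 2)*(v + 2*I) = v^3 - 5*v^2 + 2*I*v^2 - 14*v - 10*I*v - 28*I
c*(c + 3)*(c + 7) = c^3 + 10*c^2 + 21*c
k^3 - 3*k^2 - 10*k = k*(k - 5)*(k + 2)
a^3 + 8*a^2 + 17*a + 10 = (a + 1)*(a + 2)*(a + 5)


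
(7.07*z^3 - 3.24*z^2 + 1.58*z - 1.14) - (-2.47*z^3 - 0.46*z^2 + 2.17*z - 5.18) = 9.54*z^3 - 2.78*z^2 - 0.59*z + 4.04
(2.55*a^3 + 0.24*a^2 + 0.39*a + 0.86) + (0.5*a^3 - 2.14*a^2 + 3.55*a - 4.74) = 3.05*a^3 - 1.9*a^2 + 3.94*a - 3.88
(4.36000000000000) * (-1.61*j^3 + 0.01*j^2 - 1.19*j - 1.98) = -7.0196*j^3 + 0.0436*j^2 - 5.1884*j - 8.6328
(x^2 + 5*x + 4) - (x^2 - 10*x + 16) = 15*x - 12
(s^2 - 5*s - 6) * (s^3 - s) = s^5 - 5*s^4 - 7*s^3 + 5*s^2 + 6*s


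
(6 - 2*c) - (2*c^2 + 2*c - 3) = -2*c^2 - 4*c + 9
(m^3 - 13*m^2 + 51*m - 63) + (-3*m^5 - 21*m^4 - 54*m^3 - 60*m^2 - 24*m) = -3*m^5 - 21*m^4 - 53*m^3 - 73*m^2 + 27*m - 63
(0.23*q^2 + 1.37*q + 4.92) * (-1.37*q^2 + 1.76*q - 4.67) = -0.3151*q^4 - 1.4721*q^3 - 5.4033*q^2 + 2.2613*q - 22.9764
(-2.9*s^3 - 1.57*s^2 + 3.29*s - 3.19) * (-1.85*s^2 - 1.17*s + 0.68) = 5.365*s^5 + 6.2975*s^4 - 6.2216*s^3 + 0.9846*s^2 + 5.9695*s - 2.1692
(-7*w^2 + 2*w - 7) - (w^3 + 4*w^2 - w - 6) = -w^3 - 11*w^2 + 3*w - 1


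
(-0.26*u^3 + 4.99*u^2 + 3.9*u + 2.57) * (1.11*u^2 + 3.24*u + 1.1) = -0.2886*u^5 + 4.6965*u^4 + 20.2106*u^3 + 20.9777*u^2 + 12.6168*u + 2.827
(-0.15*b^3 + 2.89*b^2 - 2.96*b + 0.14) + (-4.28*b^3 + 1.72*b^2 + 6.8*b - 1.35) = -4.43*b^3 + 4.61*b^2 + 3.84*b - 1.21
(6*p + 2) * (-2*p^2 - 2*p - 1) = -12*p^3 - 16*p^2 - 10*p - 2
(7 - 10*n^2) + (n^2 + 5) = 12 - 9*n^2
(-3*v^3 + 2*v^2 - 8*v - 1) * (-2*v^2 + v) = 6*v^5 - 7*v^4 + 18*v^3 - 6*v^2 - v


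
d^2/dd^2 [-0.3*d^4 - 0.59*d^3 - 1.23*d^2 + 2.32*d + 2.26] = -3.6*d^2 - 3.54*d - 2.46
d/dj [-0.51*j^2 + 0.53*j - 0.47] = 0.53 - 1.02*j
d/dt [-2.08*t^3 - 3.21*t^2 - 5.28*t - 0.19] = -6.24*t^2 - 6.42*t - 5.28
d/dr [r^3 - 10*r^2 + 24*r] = 3*r^2 - 20*r + 24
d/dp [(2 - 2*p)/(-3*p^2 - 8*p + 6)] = 2*(-3*p^2 + 6*p + 2)/(9*p^4 + 48*p^3 + 28*p^2 - 96*p + 36)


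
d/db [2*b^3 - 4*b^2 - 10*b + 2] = 6*b^2 - 8*b - 10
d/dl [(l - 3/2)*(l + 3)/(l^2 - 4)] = (-3*l^2/2 + l - 6)/(l^4 - 8*l^2 + 16)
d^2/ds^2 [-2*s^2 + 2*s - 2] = -4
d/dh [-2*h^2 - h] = -4*h - 1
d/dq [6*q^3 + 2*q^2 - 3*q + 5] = 18*q^2 + 4*q - 3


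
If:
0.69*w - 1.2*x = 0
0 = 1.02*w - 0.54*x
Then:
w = 0.00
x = 0.00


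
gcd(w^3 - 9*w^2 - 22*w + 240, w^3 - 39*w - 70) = w + 5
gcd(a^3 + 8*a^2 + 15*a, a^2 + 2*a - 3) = a + 3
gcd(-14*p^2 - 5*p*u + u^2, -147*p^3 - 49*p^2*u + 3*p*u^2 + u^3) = 7*p - u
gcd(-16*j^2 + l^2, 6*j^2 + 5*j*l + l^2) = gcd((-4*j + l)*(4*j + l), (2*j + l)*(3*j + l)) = 1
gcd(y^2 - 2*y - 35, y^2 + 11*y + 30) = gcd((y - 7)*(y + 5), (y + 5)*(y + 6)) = y + 5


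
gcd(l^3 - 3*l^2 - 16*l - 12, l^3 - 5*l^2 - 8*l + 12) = l^2 - 4*l - 12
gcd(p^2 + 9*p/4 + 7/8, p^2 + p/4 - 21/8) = p + 7/4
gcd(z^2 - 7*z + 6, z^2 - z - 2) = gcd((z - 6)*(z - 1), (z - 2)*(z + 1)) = 1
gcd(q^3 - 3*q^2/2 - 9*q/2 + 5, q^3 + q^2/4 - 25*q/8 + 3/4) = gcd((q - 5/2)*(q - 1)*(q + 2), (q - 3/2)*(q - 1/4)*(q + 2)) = q + 2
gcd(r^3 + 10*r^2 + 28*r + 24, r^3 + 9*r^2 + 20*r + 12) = r^2 + 8*r + 12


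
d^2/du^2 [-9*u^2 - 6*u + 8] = -18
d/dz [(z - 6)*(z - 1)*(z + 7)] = 3*z^2 - 43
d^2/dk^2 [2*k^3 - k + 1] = 12*k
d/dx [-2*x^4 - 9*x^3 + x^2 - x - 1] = -8*x^3 - 27*x^2 + 2*x - 1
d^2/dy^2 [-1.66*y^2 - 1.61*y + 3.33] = -3.32000000000000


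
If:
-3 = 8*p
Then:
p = -3/8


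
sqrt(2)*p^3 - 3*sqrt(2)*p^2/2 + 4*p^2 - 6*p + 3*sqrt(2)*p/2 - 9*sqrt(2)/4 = (p - 3/2)*(p + 3*sqrt(2)/2)*(sqrt(2)*p + 1)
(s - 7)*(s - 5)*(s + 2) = s^3 - 10*s^2 + 11*s + 70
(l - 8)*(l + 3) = l^2 - 5*l - 24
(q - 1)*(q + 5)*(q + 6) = q^3 + 10*q^2 + 19*q - 30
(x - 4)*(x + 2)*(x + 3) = x^3 + x^2 - 14*x - 24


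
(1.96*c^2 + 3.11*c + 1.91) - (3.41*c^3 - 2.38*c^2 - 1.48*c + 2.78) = -3.41*c^3 + 4.34*c^2 + 4.59*c - 0.87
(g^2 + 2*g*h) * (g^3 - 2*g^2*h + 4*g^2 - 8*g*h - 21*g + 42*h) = g^5 + 4*g^4 - 4*g^3*h^2 - 21*g^3 - 16*g^2*h^2 + 84*g*h^2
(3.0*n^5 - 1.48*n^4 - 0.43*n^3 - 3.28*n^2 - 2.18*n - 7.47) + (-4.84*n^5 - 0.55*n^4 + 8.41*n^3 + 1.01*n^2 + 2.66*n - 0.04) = -1.84*n^5 - 2.03*n^4 + 7.98*n^3 - 2.27*n^2 + 0.48*n - 7.51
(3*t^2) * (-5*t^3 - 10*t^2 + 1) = -15*t^5 - 30*t^4 + 3*t^2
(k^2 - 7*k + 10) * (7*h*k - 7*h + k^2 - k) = 7*h*k^3 - 56*h*k^2 + 119*h*k - 70*h + k^4 - 8*k^3 + 17*k^2 - 10*k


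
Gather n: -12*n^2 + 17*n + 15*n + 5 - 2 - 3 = -12*n^2 + 32*n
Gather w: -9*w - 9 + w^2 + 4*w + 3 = w^2 - 5*w - 6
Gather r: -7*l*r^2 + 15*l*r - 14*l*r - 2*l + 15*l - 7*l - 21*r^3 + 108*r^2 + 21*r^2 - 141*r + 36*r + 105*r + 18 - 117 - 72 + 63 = l*r + 6*l - 21*r^3 + r^2*(129 - 7*l) - 108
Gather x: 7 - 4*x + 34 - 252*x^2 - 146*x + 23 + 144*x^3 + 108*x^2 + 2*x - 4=144*x^3 - 144*x^2 - 148*x + 60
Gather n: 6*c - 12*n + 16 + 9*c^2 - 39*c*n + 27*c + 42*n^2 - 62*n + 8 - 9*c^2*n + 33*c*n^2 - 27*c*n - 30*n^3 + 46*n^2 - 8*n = 9*c^2 + 33*c - 30*n^3 + n^2*(33*c + 88) + n*(-9*c^2 - 66*c - 82) + 24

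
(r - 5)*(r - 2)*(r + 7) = r^3 - 39*r + 70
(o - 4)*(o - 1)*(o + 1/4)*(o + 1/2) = o^4 - 17*o^3/4 + 3*o^2/8 + 19*o/8 + 1/2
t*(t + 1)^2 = t^3 + 2*t^2 + t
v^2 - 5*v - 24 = (v - 8)*(v + 3)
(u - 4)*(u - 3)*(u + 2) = u^3 - 5*u^2 - 2*u + 24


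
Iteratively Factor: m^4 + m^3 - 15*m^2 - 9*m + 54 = (m + 3)*(m^3 - 2*m^2 - 9*m + 18) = (m - 2)*(m + 3)*(m^2 - 9) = (m - 2)*(m + 3)^2*(m - 3)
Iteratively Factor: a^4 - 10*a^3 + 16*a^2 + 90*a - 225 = (a + 3)*(a^3 - 13*a^2 + 55*a - 75) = (a - 5)*(a + 3)*(a^2 - 8*a + 15) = (a - 5)^2*(a + 3)*(a - 3)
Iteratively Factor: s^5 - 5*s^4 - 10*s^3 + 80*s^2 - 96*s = (s)*(s^4 - 5*s^3 - 10*s^2 + 80*s - 96) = s*(s - 2)*(s^3 - 3*s^2 - 16*s + 48) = s*(s - 3)*(s - 2)*(s^2 - 16) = s*(s - 4)*(s - 3)*(s - 2)*(s + 4)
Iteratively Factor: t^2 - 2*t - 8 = (t - 4)*(t + 2)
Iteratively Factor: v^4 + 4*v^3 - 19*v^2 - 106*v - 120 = (v - 5)*(v^3 + 9*v^2 + 26*v + 24) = (v - 5)*(v + 3)*(v^2 + 6*v + 8) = (v - 5)*(v + 2)*(v + 3)*(v + 4)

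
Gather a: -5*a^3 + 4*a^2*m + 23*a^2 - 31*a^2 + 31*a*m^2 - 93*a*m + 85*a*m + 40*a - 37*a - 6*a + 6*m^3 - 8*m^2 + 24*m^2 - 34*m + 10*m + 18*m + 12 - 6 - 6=-5*a^3 + a^2*(4*m - 8) + a*(31*m^2 - 8*m - 3) + 6*m^3 + 16*m^2 - 6*m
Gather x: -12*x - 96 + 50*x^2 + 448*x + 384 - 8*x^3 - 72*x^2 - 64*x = -8*x^3 - 22*x^2 + 372*x + 288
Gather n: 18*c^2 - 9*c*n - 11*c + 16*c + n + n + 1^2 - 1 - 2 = 18*c^2 + 5*c + n*(2 - 9*c) - 2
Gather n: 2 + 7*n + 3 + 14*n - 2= 21*n + 3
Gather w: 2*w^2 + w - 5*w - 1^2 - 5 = 2*w^2 - 4*w - 6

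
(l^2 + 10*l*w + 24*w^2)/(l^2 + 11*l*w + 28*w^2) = (l + 6*w)/(l + 7*w)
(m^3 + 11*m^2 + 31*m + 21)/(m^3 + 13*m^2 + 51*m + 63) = (m + 1)/(m + 3)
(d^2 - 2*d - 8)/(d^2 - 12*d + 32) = (d + 2)/(d - 8)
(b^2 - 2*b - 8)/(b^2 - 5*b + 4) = (b + 2)/(b - 1)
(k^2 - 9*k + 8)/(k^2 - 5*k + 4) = (k - 8)/(k - 4)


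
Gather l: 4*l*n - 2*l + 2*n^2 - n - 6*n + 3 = l*(4*n - 2) + 2*n^2 - 7*n + 3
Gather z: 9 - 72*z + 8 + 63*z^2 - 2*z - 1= 63*z^2 - 74*z + 16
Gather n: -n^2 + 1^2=1 - n^2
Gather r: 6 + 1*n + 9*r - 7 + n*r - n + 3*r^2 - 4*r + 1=3*r^2 + r*(n + 5)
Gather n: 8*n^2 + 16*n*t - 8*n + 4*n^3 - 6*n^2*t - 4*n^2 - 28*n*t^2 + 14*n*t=4*n^3 + n^2*(4 - 6*t) + n*(-28*t^2 + 30*t - 8)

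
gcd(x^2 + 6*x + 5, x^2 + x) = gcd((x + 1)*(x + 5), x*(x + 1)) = x + 1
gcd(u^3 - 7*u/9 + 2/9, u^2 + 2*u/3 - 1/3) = u^2 + 2*u/3 - 1/3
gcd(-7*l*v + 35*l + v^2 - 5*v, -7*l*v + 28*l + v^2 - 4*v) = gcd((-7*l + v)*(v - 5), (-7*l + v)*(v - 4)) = -7*l + v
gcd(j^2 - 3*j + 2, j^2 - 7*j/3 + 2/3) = j - 2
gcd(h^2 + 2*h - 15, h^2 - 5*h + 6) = h - 3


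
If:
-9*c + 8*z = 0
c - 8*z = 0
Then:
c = 0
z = 0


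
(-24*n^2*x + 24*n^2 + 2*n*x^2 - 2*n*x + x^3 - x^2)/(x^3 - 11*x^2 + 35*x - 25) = (-24*n^2 + 2*n*x + x^2)/(x^2 - 10*x + 25)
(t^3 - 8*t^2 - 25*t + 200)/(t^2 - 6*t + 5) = (t^2 - 3*t - 40)/(t - 1)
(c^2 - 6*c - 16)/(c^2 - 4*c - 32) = (c + 2)/(c + 4)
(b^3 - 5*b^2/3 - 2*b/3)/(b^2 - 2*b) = b + 1/3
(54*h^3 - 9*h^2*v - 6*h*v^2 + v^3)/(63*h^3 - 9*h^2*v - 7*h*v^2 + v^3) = (-6*h + v)/(-7*h + v)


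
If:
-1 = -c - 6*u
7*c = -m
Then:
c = 1 - 6*u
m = 42*u - 7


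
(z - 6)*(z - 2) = z^2 - 8*z + 12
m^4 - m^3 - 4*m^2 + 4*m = m*(m - 2)*(m - 1)*(m + 2)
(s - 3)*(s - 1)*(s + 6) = s^3 + 2*s^2 - 21*s + 18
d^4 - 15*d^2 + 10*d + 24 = (d - 3)*(d - 2)*(d + 1)*(d + 4)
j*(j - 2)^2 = j^3 - 4*j^2 + 4*j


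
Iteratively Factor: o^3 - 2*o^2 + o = (o - 1)*(o^2 - o) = (o - 1)^2*(o)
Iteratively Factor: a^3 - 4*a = (a + 2)*(a^2 - 2*a) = a*(a + 2)*(a - 2)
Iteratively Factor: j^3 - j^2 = (j)*(j^2 - j) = j*(j - 1)*(j)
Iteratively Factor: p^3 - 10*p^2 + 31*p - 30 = (p - 3)*(p^2 - 7*p + 10) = (p - 5)*(p - 3)*(p - 2)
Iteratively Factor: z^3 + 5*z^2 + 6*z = (z)*(z^2 + 5*z + 6) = z*(z + 2)*(z + 3)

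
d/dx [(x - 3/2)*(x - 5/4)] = 2*x - 11/4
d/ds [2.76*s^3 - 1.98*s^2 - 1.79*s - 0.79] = 8.28*s^2 - 3.96*s - 1.79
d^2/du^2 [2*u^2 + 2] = 4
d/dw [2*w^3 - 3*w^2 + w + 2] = 6*w^2 - 6*w + 1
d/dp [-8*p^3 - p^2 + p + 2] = -24*p^2 - 2*p + 1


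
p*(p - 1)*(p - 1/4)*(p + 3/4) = p^4 - p^3/2 - 11*p^2/16 + 3*p/16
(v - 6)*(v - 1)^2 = v^3 - 8*v^2 + 13*v - 6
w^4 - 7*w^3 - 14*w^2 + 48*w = w*(w - 8)*(w - 2)*(w + 3)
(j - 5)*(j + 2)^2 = j^3 - j^2 - 16*j - 20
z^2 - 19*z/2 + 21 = (z - 6)*(z - 7/2)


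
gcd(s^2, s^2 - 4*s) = s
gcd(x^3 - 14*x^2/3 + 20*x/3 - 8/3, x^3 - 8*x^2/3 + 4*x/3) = x^2 - 8*x/3 + 4/3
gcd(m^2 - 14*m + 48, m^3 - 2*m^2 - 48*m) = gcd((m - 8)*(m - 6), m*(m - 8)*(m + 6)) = m - 8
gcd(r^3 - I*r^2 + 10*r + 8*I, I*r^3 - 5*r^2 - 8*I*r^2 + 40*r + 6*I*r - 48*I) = 1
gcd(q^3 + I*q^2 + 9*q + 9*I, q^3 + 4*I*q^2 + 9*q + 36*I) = q^2 + 9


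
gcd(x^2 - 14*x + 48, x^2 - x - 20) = 1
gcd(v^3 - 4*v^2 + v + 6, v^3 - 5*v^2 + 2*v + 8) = v^2 - v - 2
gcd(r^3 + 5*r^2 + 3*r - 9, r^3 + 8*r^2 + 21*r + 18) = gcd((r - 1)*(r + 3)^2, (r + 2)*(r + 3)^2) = r^2 + 6*r + 9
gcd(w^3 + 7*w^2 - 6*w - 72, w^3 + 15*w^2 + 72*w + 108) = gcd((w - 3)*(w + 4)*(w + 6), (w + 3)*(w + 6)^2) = w + 6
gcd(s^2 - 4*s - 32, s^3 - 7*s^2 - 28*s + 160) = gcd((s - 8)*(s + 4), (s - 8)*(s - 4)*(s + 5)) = s - 8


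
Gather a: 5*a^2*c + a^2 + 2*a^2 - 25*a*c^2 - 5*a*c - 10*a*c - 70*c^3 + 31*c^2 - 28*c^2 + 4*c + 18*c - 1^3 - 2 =a^2*(5*c + 3) + a*(-25*c^2 - 15*c) - 70*c^3 + 3*c^2 + 22*c - 3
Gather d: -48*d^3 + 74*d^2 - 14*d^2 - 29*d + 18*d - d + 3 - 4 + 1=-48*d^3 + 60*d^2 - 12*d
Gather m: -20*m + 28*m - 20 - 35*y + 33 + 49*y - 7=8*m + 14*y + 6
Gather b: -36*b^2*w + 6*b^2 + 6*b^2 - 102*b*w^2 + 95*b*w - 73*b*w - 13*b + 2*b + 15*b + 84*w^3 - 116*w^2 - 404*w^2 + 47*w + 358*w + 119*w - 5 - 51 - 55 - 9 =b^2*(12 - 36*w) + b*(-102*w^2 + 22*w + 4) + 84*w^3 - 520*w^2 + 524*w - 120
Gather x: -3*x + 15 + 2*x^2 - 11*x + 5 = 2*x^2 - 14*x + 20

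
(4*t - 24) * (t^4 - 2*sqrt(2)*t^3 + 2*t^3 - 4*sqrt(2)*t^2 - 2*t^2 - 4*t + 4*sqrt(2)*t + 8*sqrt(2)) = 4*t^5 - 16*t^4 - 8*sqrt(2)*t^4 - 56*t^3 + 32*sqrt(2)*t^3 + 32*t^2 + 112*sqrt(2)*t^2 - 64*sqrt(2)*t + 96*t - 192*sqrt(2)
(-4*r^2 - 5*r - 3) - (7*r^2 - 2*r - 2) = -11*r^2 - 3*r - 1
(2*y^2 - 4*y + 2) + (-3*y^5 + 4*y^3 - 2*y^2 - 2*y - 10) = -3*y^5 + 4*y^3 - 6*y - 8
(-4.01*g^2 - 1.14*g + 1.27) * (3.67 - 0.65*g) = 2.6065*g^3 - 13.9757*g^2 - 5.0093*g + 4.6609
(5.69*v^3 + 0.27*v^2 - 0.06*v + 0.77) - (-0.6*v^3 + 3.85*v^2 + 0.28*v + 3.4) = 6.29*v^3 - 3.58*v^2 - 0.34*v - 2.63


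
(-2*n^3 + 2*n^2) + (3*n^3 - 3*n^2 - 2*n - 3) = n^3 - n^2 - 2*n - 3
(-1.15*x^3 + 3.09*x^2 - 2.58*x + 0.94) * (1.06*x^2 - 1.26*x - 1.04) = -1.219*x^5 + 4.7244*x^4 - 5.4322*x^3 + 1.0336*x^2 + 1.4988*x - 0.9776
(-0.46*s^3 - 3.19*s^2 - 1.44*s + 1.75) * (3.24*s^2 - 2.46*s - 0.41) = -1.4904*s^5 - 9.204*s^4 + 3.3704*s^3 + 10.5203*s^2 - 3.7146*s - 0.7175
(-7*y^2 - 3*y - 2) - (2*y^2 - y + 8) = -9*y^2 - 2*y - 10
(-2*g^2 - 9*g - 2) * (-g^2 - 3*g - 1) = 2*g^4 + 15*g^3 + 31*g^2 + 15*g + 2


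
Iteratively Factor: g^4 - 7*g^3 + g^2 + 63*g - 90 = (g - 3)*(g^3 - 4*g^2 - 11*g + 30) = (g - 5)*(g - 3)*(g^2 + g - 6) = (g - 5)*(g - 3)*(g + 3)*(g - 2)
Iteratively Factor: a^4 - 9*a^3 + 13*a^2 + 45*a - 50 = (a - 5)*(a^3 - 4*a^2 - 7*a + 10) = (a - 5)^2*(a^2 + a - 2) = (a - 5)^2*(a + 2)*(a - 1)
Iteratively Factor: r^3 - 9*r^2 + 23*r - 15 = (r - 1)*(r^2 - 8*r + 15) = (r - 3)*(r - 1)*(r - 5)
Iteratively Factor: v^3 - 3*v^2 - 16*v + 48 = (v - 3)*(v^2 - 16) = (v - 3)*(v + 4)*(v - 4)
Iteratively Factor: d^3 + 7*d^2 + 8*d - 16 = (d + 4)*(d^2 + 3*d - 4) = (d - 1)*(d + 4)*(d + 4)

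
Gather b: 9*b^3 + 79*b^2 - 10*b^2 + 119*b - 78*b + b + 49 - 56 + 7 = 9*b^3 + 69*b^2 + 42*b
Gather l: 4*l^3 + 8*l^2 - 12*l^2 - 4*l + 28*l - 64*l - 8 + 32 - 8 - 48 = 4*l^3 - 4*l^2 - 40*l - 32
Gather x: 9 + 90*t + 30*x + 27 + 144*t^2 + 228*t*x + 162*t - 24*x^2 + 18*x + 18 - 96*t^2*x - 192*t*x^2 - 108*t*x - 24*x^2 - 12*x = 144*t^2 + 252*t + x^2*(-192*t - 48) + x*(-96*t^2 + 120*t + 36) + 54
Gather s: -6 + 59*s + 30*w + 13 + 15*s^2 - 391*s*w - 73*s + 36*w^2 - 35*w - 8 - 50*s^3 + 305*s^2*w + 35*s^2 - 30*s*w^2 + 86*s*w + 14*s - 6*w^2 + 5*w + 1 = -50*s^3 + s^2*(305*w + 50) + s*(-30*w^2 - 305*w) + 30*w^2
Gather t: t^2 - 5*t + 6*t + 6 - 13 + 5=t^2 + t - 2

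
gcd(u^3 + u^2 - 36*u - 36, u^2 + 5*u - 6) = u + 6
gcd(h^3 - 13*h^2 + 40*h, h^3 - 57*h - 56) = h - 8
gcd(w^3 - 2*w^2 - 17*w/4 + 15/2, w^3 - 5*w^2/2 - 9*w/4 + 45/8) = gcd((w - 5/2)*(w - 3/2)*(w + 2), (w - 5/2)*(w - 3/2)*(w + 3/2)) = w^2 - 4*w + 15/4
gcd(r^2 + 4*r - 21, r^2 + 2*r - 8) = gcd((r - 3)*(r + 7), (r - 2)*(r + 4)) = 1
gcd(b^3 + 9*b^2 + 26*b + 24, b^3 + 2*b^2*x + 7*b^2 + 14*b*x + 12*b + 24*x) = b^2 + 7*b + 12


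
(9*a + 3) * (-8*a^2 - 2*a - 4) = -72*a^3 - 42*a^2 - 42*a - 12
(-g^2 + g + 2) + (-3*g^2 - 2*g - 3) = -4*g^2 - g - 1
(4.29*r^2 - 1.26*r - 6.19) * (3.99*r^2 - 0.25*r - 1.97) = 17.1171*r^4 - 6.0999*r^3 - 32.8344*r^2 + 4.0297*r + 12.1943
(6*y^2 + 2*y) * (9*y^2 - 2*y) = 54*y^4 + 6*y^3 - 4*y^2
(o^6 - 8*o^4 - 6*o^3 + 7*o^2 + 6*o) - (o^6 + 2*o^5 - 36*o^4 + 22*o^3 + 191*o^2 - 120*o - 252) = -2*o^5 + 28*o^4 - 28*o^3 - 184*o^2 + 126*o + 252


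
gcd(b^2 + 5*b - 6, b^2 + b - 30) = b + 6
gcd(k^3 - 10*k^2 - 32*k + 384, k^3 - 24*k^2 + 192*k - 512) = k^2 - 16*k + 64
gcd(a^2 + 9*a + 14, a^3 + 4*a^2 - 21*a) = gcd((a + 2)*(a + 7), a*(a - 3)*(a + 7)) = a + 7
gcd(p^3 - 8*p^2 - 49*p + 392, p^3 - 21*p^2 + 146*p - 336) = p^2 - 15*p + 56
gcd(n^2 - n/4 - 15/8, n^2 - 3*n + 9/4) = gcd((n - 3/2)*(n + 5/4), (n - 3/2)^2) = n - 3/2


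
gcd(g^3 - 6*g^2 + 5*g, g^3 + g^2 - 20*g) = g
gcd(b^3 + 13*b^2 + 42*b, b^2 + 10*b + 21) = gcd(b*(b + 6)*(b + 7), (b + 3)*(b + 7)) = b + 7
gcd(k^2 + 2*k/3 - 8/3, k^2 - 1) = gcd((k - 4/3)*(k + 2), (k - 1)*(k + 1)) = 1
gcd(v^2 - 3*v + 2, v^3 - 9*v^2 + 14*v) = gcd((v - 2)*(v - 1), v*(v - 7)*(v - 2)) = v - 2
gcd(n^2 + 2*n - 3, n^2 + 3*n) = n + 3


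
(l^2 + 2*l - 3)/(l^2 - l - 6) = (-l^2 - 2*l + 3)/(-l^2 + l + 6)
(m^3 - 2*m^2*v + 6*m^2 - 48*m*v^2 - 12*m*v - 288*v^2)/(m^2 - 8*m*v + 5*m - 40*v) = (m^2 + 6*m*v + 6*m + 36*v)/(m + 5)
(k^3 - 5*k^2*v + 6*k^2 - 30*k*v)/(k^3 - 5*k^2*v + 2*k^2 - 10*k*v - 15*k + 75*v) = k*(k + 6)/(k^2 + 2*k - 15)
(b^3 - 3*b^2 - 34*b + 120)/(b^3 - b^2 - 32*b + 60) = (b - 4)/(b - 2)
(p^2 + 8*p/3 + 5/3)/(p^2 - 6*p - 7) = (p + 5/3)/(p - 7)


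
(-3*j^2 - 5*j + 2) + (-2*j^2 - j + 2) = -5*j^2 - 6*j + 4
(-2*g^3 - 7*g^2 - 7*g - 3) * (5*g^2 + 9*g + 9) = -10*g^5 - 53*g^4 - 116*g^3 - 141*g^2 - 90*g - 27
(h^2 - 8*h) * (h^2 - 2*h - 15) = h^4 - 10*h^3 + h^2 + 120*h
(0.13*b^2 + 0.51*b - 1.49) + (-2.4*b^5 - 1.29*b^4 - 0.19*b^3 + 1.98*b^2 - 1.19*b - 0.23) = -2.4*b^5 - 1.29*b^4 - 0.19*b^3 + 2.11*b^2 - 0.68*b - 1.72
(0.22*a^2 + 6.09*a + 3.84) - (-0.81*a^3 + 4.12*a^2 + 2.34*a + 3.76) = 0.81*a^3 - 3.9*a^2 + 3.75*a + 0.0800000000000001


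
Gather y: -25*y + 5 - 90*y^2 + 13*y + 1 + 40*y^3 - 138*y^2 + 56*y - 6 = 40*y^3 - 228*y^2 + 44*y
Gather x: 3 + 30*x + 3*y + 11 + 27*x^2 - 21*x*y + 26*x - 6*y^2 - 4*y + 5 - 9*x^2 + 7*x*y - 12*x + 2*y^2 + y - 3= 18*x^2 + x*(44 - 14*y) - 4*y^2 + 16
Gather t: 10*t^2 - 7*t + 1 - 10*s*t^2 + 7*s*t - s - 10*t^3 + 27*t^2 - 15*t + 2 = -s - 10*t^3 + t^2*(37 - 10*s) + t*(7*s - 22) + 3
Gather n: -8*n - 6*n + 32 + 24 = 56 - 14*n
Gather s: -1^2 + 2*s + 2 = 2*s + 1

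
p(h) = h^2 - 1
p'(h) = 2*h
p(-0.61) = -0.63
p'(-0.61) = -1.22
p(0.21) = -0.96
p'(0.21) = 0.42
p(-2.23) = 3.97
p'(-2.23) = -4.46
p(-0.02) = -1.00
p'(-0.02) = -0.04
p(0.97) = -0.06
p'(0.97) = 1.94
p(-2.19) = 3.80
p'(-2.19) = -4.38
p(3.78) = 13.29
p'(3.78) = 7.56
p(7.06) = 48.84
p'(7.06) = 14.12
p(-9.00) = 80.00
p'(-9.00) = -18.00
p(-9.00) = 80.00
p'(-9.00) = -18.00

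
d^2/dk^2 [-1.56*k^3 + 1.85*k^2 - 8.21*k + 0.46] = 3.7 - 9.36*k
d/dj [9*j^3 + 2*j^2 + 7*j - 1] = 27*j^2 + 4*j + 7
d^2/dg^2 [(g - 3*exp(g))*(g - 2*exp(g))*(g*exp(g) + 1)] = g^3*exp(g) - 20*g^2*exp(2*g) + 6*g^2*exp(g) + 54*g*exp(3*g) - 40*g*exp(2*g) + g*exp(g) + 36*exp(3*g) + 14*exp(2*g) - 10*exp(g) + 2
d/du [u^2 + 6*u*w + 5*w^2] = 2*u + 6*w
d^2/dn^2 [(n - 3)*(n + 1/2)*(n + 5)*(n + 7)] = 12*n^2 + 57*n + 7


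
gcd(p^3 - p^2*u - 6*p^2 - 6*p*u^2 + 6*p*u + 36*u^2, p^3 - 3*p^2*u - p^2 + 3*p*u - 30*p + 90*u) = p^2 - 3*p*u - 6*p + 18*u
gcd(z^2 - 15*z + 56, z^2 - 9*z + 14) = z - 7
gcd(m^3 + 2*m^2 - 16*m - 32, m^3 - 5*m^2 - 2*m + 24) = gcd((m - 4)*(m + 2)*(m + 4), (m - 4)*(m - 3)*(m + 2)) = m^2 - 2*m - 8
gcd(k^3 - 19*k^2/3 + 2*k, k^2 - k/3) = k^2 - k/3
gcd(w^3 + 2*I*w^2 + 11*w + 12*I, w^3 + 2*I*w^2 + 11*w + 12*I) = w^3 + 2*I*w^2 + 11*w + 12*I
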